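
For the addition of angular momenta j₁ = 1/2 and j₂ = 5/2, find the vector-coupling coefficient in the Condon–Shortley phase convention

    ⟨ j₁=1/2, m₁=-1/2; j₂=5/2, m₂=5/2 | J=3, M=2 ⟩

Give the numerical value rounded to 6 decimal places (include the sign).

+√(1/6) = +0.408248

√[7·0!1!5!/7! · 0!1!5!0!5!1!] = √(2400)
  +(−1)^0/∏(0,0,1,5,0,0)! = 1/120  (running 1/120)
⟨..|..⟩ = √(2400)·(1/120) = +0.408248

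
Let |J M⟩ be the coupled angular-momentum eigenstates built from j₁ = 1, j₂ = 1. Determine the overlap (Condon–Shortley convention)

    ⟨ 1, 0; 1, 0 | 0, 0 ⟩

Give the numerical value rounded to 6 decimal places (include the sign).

−√(1/3) = -0.577350

√[1·2!0!0!/3! · 1!1!1!1!0!0!] = √(1/3)
  +(−1)^1/∏(1,1,0,0,0,0)! = -1  (running -1)
⟨..|..⟩ = √(1/3)·(-1) = -0.577350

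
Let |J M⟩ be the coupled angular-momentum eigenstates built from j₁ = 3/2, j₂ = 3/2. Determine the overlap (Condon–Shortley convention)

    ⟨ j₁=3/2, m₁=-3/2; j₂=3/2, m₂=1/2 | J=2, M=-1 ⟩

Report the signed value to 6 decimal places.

triangle: 1!·2!·2!/6! = 4/720
(j±m)!: 0!·3!·2!·1!·1!·3! = 72
prefactor² = (2J+1)·Δ·N² = 2
  k=1: −1/(1!·0!·2!·1!·0!·1!) = -1/2
Σ = -1/2  ⇒  CG² = 2·(-1/2)² = 1/2
CG = −√(1/2) = -0.707107

−√(1/2) ≈ -0.707107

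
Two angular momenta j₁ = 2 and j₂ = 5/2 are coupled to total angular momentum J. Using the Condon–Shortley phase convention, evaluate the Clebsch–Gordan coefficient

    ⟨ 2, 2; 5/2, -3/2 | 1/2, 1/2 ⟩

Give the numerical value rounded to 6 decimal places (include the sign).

+0.258199  (= +√(1/15))

√[2·4!0!1!/6! · 4!0!1!4!1!0!] = √(192/5)
  +(−1)^0/∏(0,4,0,1,0,0)! = 1/24  (running 1/24)
⟨..|..⟩ = √(192/5)·(1/24) = +0.258199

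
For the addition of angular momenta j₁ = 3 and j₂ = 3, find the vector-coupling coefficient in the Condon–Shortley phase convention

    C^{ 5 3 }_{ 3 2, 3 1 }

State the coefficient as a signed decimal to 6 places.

+√(1/6) = +0.408248

triangle: 1!×5!×5!/12! = 14400/479001600
(j±m)!: 5!×1!×4!×2!×8!×2! = 464486400
prefactor² = (2J+1)×Δ×N² = 153600
  k=0: +1/(0!×1!×1!×4!×4!×1!) = 1/576
  k=1: −1/(1!×0!×0!×3!×5!×2!) = -1/1440
Σ = 1/960  ⇒  CG² = 153600×1/960² = 1/6
CG = +√(1/6) = +0.408248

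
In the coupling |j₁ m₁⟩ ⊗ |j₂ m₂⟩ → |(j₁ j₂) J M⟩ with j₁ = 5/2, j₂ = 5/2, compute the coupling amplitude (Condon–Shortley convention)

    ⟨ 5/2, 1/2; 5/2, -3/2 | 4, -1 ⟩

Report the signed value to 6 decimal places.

+0.597614

j₁+j₂−J=1  J+j₁−j₂=4  J−j₁+j₂=4  j₁+j₂+J+1=10
(j₁±m₁, j₂±m₂, J±M) = (3,2,1,4,3,5)
P² = 10368/35
sum k=0..1:
  [0] +1/24 = 1/24
  [1] −1/144 = -1/144
S = 5/144
C² = P²·S² = 5/14 ; C = +0.597614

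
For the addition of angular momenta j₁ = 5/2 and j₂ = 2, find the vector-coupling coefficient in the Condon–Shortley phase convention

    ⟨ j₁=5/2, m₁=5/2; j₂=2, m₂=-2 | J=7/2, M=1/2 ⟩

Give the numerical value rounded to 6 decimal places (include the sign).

j₁+j₂−J=1  J+j₁−j₂=4  J−j₁+j₂=3  j₁+j₂+J+1=9
(j₁±m₁, j₂±m₂, J±M) = (5,0,0,4,4,3)
P² = 9216/7
sum k=0..0:
  [0] +1/144 = 1/144
S = 1/144
C² = P²·S² = 4/63 ; C = +0.251976

+√(4/63) = +0.251976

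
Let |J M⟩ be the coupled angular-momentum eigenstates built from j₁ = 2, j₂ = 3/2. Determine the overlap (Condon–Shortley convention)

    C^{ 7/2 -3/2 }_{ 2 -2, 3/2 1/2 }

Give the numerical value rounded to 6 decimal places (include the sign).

√[8·0!4!3!/8! · 0!4!2!1!2!5!] = √(2304/7)
  +(−1)^0/∏(0,0,4,2,0,1)! = 1/48  (running 1/48)
⟨..|..⟩ = √(2304/7)·(1/48) = +0.377964

+0.377964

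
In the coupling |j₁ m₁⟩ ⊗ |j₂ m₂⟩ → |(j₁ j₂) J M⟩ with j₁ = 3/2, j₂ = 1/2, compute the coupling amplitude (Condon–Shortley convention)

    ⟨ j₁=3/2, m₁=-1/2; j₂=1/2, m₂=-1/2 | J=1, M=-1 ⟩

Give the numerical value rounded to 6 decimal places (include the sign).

+0.500000  (= +√(1/4))

j₁+j₂−J=1  J+j₁−j₂=2  J−j₁+j₂=0  j₁+j₂+J+1=4
(j₁±m₁, j₂±m₂, J±M) = (1,2,0,1,0,2)
P² = 1
sum k=0..0:
  [0] +1/2 = 1/2
S = 1/2
C² = P²·S² = 1/4 ; C = +0.500000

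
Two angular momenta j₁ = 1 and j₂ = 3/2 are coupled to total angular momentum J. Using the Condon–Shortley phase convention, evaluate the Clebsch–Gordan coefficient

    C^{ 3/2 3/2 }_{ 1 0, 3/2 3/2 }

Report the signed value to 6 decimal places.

−√(3/5) ≈ -0.774597

triangle: 1!×1!×2!/5! = 2/120
(j±m)!: 1!×1!×3!×0!×3!×0! = 36
prefactor² = (2J+1)×Δ×N² = 12/5
  k=1: −1/(1!×0!×0!×2!×1!×0!) = -1/2
Σ = -1/2  ⇒  CG² = 12/5×(-1/2)² = 3/5
CG = −√(3/5) = -0.774597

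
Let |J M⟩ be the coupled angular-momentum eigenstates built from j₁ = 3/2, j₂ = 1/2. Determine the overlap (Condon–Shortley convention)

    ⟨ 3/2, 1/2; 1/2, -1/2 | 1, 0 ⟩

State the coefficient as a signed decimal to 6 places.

+√(1/2) = +0.707107

triangle: 1!·2!·0!/4! = 2/24
(j±m)!: 2!·1!·0!·1!·1!·1! = 2
prefactor² = (2J+1)·Δ·N² = 1/2
  k=0: +1/(0!·1!·1!·0!·1!·0!) = 1
Σ = 1  ⇒  CG² = 1/2·1² = 1/2
CG = +√(1/2) = +0.707107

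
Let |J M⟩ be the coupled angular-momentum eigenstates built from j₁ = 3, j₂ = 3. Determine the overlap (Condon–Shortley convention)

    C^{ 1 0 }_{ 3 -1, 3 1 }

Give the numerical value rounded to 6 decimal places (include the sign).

−√(1/28) ≈ -0.188982

j₁+j₂−J=5  J+j₁−j₂=1  J−j₁+j₂=1  j₁+j₂+J+1=8
(j₁±m₁, j₂±m₂, J±M) = (2,4,4,2,1,1)
P² = 144/7
sum k=3..4:
  [3] −1/12 = -1/12
  [4] +1/24 = 1/24
S = -1/24
C² = P²·S² = 1/28 ; C = -0.188982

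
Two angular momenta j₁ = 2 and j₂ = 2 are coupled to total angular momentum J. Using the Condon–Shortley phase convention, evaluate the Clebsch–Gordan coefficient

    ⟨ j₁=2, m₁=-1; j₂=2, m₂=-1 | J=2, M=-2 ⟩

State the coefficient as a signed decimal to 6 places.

j₁+j₂−J=2  J+j₁−j₂=2  J−j₁+j₂=2  j₁+j₂+J+1=7
(j₁±m₁, j₂±m₂, J±M) = (1,3,1,3,0,4)
P² = 48/7
sum k=1..1:
  [1] −1/4 = -1/4
S = -1/4
C² = P²·S² = 3/7 ; C = -0.654654

−√(3/7) ≈ -0.654654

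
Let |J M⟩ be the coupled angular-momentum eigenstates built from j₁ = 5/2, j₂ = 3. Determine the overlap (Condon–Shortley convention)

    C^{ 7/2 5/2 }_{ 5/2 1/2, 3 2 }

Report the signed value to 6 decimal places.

−√(2/63) ≈ -0.178174

triangle: 2!·3!·4!/10! = 288/3628800
(j±m)!: 3!·2!·5!·1!·6!·1! = 1036800
prefactor² = (2J+1)·Δ·N² = 4608/7
  k=1: −1/(1!·1!·1!·4!·2!·0!) = -1/48
  k=2: +1/(2!·0!·0!·3!·3!·1!) = 1/72
Σ = -1/144  ⇒  CG² = 4608/7·(-1/144)² = 2/63
CG = −√(2/63) = -0.178174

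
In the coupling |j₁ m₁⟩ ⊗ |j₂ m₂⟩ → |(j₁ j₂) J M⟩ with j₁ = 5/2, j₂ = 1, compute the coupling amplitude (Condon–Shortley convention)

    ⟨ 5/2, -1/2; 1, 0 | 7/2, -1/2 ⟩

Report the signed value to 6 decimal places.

√[8·0!5!2!/8! · 2!3!1!1!3!4!] = √(576/7)
  +(−1)^0/∏(0,0,3,1,2,1)! = 1/12  (running 1/12)
⟨..|..⟩ = √(576/7)·(1/12) = +0.755929

+√(4/7) ≈ +0.755929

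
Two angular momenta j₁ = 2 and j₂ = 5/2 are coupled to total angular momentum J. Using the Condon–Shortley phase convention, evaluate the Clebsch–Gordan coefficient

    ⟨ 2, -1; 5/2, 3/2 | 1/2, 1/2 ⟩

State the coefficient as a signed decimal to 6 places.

√[2·4!0!1!/6! · 1!3!4!1!1!0!] = √(48/5)
  +(−1)^3/∏(3,1,0,1,0,0)! = -1/6  (running -1/6)
⟨..|..⟩ = √(48/5)·(-1/6) = -0.516398

−√(4/15) = -0.516398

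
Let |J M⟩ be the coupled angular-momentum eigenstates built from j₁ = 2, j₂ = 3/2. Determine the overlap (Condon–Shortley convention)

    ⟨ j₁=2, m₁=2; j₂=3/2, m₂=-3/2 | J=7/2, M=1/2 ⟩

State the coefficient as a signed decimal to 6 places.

+√(1/35) ≈ +0.169031

triangle: 0!×4!×3!/8! = 144/40320
(j±m)!: 4!×0!×0!×3!×4!×3! = 20736
prefactor² = (2J+1)×Δ×N² = 20736/35
  k=0: +1/(0!×0!×0!×0!×4!×3!) = 1/144
Σ = 1/144  ⇒  CG² = 20736/35×1/144² = 1/35
CG = +√(1/35) = +0.169031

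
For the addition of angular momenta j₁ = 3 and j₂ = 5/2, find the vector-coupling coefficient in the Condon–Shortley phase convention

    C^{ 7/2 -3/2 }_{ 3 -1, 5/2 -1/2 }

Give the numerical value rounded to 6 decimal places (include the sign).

triangle: 2!·4!·3!/10! = 288/3628800
(j±m)!: 2!·4!·2!·3!·2!·5! = 138240
prefactor² = (2J+1)·Δ·N² = 3072/35
  k=0: +1/(0!·2!·4!·2!·0!·1!) = 1/96
  k=1: −1/(1!·1!·3!·1!·1!·2!) = -1/12
  k=2: +1/(2!·0!·2!·0!·2!·3!) = 1/48
Σ = -5/96  ⇒  CG² = 3072/35·(-5/96)² = 5/21
CG = −√(5/21) = -0.487950

-0.487950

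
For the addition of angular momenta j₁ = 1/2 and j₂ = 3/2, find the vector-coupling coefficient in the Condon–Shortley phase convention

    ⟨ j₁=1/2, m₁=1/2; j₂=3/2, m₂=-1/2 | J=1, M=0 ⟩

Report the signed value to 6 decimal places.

+√(1/2) ≈ +0.707107

triangle: 1!*0!*2!/4! = 2/24
(j±m)!: 1!*0!*1!*2!*1!*1! = 2
prefactor² = (2J+1)*Δ*N² = 1/2
  k=0: +1/(0!*1!*0!*1!*0!*1!) = 1
Σ = 1  ⇒  CG² = 1/2*1² = 1/2
CG = +√(1/2) = +0.707107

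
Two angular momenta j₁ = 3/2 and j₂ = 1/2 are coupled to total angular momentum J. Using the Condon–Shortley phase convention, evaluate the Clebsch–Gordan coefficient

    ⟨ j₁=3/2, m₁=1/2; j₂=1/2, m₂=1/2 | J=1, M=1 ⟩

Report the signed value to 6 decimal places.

j₁+j₂−J=1  J+j₁−j₂=2  J−j₁+j₂=0  j₁+j₂+J+1=4
(j₁±m₁, j₂±m₂, J±M) = (2,1,1,0,2,0)
P² = 1
sum k=1..1:
  [1] −1/2 = -1/2
S = -1/2
C² = P²·S² = 1/4 ; C = -0.500000

−√(1/4) = -0.500000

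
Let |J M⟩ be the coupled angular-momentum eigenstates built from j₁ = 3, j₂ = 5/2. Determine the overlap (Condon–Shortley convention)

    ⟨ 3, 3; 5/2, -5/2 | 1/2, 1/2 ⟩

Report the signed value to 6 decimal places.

j₁+j₂−J=5  J+j₁−j₂=1  J−j₁+j₂=0  j₁+j₂+J+1=7
(j₁±m₁, j₂±m₂, J±M) = (6,0,0,5,1,0)
P² = 28800/7
sum k=0..0:
  [0] +1/120 = 1/120
S = 1/120
C² = P²·S² = 2/7 ; C = +0.534522

+0.534522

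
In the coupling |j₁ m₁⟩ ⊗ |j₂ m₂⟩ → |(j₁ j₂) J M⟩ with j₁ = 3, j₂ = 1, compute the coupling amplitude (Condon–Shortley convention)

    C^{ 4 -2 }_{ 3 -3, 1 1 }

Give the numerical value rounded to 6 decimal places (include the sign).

j₁+j₂−J=0  J+j₁−j₂=6  J−j₁+j₂=2  j₁+j₂+J+1=9
(j₁±m₁, j₂±m₂, J±M) = (0,6,2,0,2,6)
P² = 518400/7
sum k=0..0:
  [0] +1/1440 = 1/1440
S = 1/1440
C² = P²·S² = 1/28 ; C = +0.188982

+0.188982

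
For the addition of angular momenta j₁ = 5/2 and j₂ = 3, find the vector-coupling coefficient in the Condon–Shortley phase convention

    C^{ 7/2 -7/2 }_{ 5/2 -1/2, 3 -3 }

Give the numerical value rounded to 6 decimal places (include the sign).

+0.577350  (= +√(1/3))

j₁+j₂−J=2  J+j₁−j₂=3  J−j₁+j₂=4  j₁+j₂+J+1=10
(j₁±m₁, j₂±m₂, J±M) = (2,3,0,6,0,7)
P² = 27648
sum k=0..0:
  [0] +1/288 = 1/288
S = 1/288
C² = P²·S² = 1/3 ; C = +0.577350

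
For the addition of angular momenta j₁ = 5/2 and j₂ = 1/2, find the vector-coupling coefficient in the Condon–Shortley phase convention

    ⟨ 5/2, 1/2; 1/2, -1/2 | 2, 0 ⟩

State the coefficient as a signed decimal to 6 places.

+√(1/2) ≈ +0.707107

triangle: 1!×4!×0!/6! = 24/720
(j±m)!: 3!×2!×0!×1!×2!×2! = 48
prefactor² = (2J+1)×Δ×N² = 8
  k=0: +1/(0!×1!×2!×0!×2!×0!) = 1/4
Σ = 1/4  ⇒  CG² = 8×1/4² = 1/2
CG = +√(1/2) = +0.707107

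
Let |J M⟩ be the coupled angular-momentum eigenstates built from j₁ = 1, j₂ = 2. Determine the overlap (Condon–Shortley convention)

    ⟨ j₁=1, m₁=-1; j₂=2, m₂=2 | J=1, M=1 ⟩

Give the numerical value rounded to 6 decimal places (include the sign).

√[3·2!0!2!/5! · 0!2!4!0!2!0!] = √(48/5)
  +(−1)^2/∏(2,0,0,2,0,0)! = 1/4  (running 1/4)
⟨..|..⟩ = √(48/5)·(1/4) = +0.774597

+√(3/5) ≈ +0.774597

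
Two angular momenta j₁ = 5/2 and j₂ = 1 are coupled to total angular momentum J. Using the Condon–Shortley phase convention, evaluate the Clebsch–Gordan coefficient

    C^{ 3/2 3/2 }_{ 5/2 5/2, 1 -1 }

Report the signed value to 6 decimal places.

j₁+j₂−J=2  J+j₁−j₂=3  J−j₁+j₂=0  j₁+j₂+J+1=6
(j₁±m₁, j₂±m₂, J±M) = (5,0,0,2,3,0)
P² = 96
sum k=0..0:
  [0] +1/12 = 1/12
S = 1/12
C² = P²·S² = 2/3 ; C = +0.816497

+0.816497  (= +√(2/3))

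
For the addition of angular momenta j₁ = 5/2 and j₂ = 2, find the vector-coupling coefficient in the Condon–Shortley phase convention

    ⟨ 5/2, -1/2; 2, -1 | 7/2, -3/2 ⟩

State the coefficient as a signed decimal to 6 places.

+√(2/21) = +0.308607

√[8·1!4!3!/9! · 2!3!1!3!2!5!] = √(384/7)
  +(−1)^0/∏(0,1,3,1,1,2)! = 1/12  (running 1/12)
  +(−1)^1/∏(1,0,2,0,2,3)! = -1/24  (running 1/24)
⟨..|..⟩ = √(384/7)·(1/24) = +0.308607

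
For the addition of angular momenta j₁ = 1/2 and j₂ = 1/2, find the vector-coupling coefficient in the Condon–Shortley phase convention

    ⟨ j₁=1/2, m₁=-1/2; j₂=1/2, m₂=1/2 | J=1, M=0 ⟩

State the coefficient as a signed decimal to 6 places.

+0.707107

√[3·0!1!1!/3! · 0!1!1!0!1!1!] = √(1/2)
  +(−1)^0/∏(0,0,1,1,0,0)! = 1  (running 1)
⟨..|..⟩ = √(1/2)·(1) = +0.707107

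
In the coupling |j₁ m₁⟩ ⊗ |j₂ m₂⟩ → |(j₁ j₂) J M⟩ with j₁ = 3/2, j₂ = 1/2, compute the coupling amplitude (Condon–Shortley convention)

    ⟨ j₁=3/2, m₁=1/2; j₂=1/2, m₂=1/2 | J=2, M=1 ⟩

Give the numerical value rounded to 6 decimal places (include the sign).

+0.866025

√[5·0!3!1!/5! · 2!1!1!0!3!1!] = √(3)
  +(−1)^0/∏(0,0,1,1,2,0)! = 1/2  (running 1/2)
⟨..|..⟩ = √(3)·(1/2) = +0.866025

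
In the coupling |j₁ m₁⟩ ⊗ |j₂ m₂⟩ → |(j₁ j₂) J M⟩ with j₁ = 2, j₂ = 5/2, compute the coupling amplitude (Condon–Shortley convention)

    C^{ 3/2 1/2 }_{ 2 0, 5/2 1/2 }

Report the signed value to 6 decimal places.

+√(2/35) ≈ +0.239046

j₁+j₂−J=3  J+j₁−j₂=1  J−j₁+j₂=2  j₁+j₂+J+1=7
(j₁±m₁, j₂±m₂, J±M) = (2,2,3,2,2,1)
P² = 32/35
sum k=1..2:
  [1] −1/4 = -1/4
  [2] +1/2 = 1/2
S = 1/4
C² = P²·S² = 2/35 ; C = +0.239046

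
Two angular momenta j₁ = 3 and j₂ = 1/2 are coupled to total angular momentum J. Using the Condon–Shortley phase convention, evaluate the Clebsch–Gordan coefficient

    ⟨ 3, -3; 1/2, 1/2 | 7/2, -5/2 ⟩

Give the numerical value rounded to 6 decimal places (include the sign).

+0.377964  (= +√(1/7))

√[8·0!6!1!/8! · 0!6!1!0!1!6!] = √(518400/7)
  +(−1)^0/∏(0,0,6,1,0,0)! = 1/720  (running 1/720)
⟨..|..⟩ = √(518400/7)·(1/720) = +0.377964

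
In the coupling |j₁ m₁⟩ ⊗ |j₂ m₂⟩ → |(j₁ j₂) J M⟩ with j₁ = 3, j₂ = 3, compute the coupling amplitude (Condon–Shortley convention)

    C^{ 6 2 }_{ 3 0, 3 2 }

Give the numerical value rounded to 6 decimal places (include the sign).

j₁+j₂−J=0  J+j₁−j₂=6  J−j₁+j₂=6  j₁+j₂+J+1=13
(j₁±m₁, j₂±m₂, J±M) = (3,3,5,1,8,4)
P² = 49766400/11
sum k=0..0:
  [0] +1/4320 = 1/4320
S = 1/4320
C² = P²·S² = 8/33 ; C = +0.492366

+√(8/33) ≈ +0.492366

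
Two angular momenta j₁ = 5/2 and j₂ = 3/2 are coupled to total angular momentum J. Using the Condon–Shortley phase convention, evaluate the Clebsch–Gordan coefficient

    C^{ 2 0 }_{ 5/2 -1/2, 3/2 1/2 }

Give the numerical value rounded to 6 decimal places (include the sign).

√[5·2!3!1!/7! · 2!3!2!1!2!2!] = √(8/7)
  +(−1)^1/∏(1,1,2,1,1,0)! = -1/2  (running -1/2)
  +(−1)^2/∏(2,0,1,0,2,1)! = 1/4  (running -1/4)
⟨..|..⟩ = √(8/7)·(-1/4) = -0.267261

−√(1/14) ≈ -0.267261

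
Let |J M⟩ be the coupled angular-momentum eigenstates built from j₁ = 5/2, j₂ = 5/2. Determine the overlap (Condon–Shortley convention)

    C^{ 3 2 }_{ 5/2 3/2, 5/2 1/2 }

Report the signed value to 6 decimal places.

j₁+j₂−J=2  J+j₁−j₂=3  J−j₁+j₂=3  j₁+j₂+J+1=9
(j₁±m₁, j₂±m₂, J±M) = (4,1,3,2,5,1)
P² = 48
sum k=0..1:
  [0] +1/24 = 1/24
  [1] −1/12 = -1/12
S = -1/24
C² = P²·S² = 1/12 ; C = -0.288675

−√(1/12) ≈ -0.288675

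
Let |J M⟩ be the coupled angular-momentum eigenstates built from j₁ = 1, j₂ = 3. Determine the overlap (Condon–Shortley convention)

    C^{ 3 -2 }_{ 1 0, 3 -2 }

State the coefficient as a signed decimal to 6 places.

j₁+j₂−J=1  J+j₁−j₂=1  J−j₁+j₂=5  j₁+j₂+J+1=8
(j₁±m₁, j₂±m₂, J±M) = (1,1,1,5,1,5)
P² = 300
sum k=0..1:
  [0] +1/24 = 1/24
  [1] −1/120 = -1/120
S = 1/30
C² = P²·S² = 1/3 ; C = +0.577350

+0.577350  (= +√(1/3))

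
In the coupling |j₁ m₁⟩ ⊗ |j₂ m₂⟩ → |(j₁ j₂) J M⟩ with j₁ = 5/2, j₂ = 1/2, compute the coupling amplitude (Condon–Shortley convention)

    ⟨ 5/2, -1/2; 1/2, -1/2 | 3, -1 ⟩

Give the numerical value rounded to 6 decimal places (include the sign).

triangle: 0!*5!*1!/7! = 120/5040
(j±m)!: 2!*3!*0!*1!*2!*4! = 576
prefactor² = (2J+1)*Δ*N² = 96
  k=0: +1/(0!*0!*3!*0!*2!*1!) = 1/12
Σ = 1/12  ⇒  CG² = 96*1/12² = 2/3
CG = +√(2/3) = +0.816497

+0.816497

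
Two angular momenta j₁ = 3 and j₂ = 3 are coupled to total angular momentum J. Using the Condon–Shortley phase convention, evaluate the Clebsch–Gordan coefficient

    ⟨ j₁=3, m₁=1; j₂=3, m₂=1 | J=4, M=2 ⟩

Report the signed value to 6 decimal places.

j₁+j₂−J=2  J+j₁−j₂=4  J−j₁+j₂=4  j₁+j₂+J+1=11
(j₁±m₁, j₂±m₂, J±M) = (4,2,4,2,6,2)
P² = 331776/385
sum k=0..2:
  [0] +1/192 = 1/192
  [1] −1/36 = -1/36
  [2] +1/192 = 1/192
S = -5/288
C² = P²·S² = 20/77 ; C = -0.509647

-0.509647  (= −√(20/77))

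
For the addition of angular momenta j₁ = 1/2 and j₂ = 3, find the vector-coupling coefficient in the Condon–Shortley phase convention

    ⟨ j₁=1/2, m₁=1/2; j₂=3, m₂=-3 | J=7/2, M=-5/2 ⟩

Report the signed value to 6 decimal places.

triangle: 0!*1!*6!/8! = 720/40320
(j±m)!: 1!*0!*0!*6!*1!*6! = 518400
prefactor² = (2J+1)*Δ*N² = 518400/7
  k=0: +1/(0!*0!*0!*0!*1!*6!) = 1/720
Σ = 1/720  ⇒  CG² = 518400/7*1/720² = 1/7
CG = +√(1/7) = +0.377964

+0.377964  (= +√(1/7))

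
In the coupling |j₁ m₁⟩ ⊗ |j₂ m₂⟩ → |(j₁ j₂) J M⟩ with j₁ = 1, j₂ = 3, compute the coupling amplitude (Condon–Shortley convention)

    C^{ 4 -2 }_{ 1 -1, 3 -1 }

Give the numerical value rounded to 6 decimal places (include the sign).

+0.731925

j₁+j₂−J=0  J+j₁−j₂=2  J−j₁+j₂=6  j₁+j₂+J+1=9
(j₁±m₁, j₂±m₂, J±M) = (0,2,2,4,2,6)
P² = 34560/7
sum k=0..0:
  [0] +1/96 = 1/96
S = 1/96
C² = P²·S² = 15/28 ; C = +0.731925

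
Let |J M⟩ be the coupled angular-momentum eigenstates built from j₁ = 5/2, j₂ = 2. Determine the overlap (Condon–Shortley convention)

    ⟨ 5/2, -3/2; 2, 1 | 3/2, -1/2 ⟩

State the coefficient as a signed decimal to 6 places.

+√(2/105) ≈ +0.138013

√[4·3!2!1!/7! · 1!4!3!1!1!2!] = √(96/35)
  +(−1)^2/∏(2,1,2,1,0,0)! = 1/4  (running 1/4)
  +(−1)^3/∏(3,0,1,0,1,1)! = -1/6  (running 1/12)
⟨..|..⟩ = √(96/35)·(1/12) = +0.138013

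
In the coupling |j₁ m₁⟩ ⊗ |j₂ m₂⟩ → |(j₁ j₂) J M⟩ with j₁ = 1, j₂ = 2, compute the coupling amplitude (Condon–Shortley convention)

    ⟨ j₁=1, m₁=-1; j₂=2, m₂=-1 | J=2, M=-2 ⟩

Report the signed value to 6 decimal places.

j₁+j₂−J=1  J+j₁−j₂=1  J−j₁+j₂=3  j₁+j₂+J+1=6
(j₁±m₁, j₂±m₂, J±M) = (0,2,1,3,0,4)
P² = 12
sum k=1..1:
  [1] −1/6 = -1/6
S = -1/6
C² = P²·S² = 1/3 ; C = -0.577350

-0.577350  (= −√(1/3))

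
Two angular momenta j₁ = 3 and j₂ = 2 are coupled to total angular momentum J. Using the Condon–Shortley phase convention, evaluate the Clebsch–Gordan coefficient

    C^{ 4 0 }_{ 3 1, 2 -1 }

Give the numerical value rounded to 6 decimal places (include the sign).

j₁+j₂−J=1  J+j₁−j₂=5  J−j₁+j₂=3  j₁+j₂+J+1=10
(j₁±m₁, j₂±m₂, J±M) = (4,2,1,3,4,4)
P² = 10368/35
sum k=0..1:
  [0] +1/24 = 1/24
  [1] −1/144 = -1/144
S = 5/144
C² = P²·S² = 5/14 ; C = +0.597614

+√(5/14) = +0.597614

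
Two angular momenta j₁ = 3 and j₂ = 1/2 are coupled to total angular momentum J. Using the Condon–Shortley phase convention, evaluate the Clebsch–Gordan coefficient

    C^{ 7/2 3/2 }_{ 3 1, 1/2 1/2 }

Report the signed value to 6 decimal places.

+√(5/7) ≈ +0.845154

j₁+j₂−J=0  J+j₁−j₂=6  J−j₁+j₂=1  j₁+j₂+J+1=8
(j₁±m₁, j₂±m₂, J±M) = (4,2,1,0,5,2)
P² = 11520/7
sum k=0..0:
  [0] +1/48 = 1/48
S = 1/48
C² = P²·S² = 5/7 ; C = +0.845154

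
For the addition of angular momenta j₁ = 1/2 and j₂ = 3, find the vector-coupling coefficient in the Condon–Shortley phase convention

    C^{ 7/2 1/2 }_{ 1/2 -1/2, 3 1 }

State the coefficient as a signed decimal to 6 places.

j₁+j₂−J=0  J+j₁−j₂=1  J−j₁+j₂=6  j₁+j₂+J+1=8
(j₁±m₁, j₂±m₂, J±M) = (0,1,4,2,4,3)
P² = 6912/7
sum k=0..0:
  [0] +1/48 = 1/48
S = 1/48
C² = P²·S² = 3/7 ; C = +0.654654

+√(3/7) ≈ +0.654654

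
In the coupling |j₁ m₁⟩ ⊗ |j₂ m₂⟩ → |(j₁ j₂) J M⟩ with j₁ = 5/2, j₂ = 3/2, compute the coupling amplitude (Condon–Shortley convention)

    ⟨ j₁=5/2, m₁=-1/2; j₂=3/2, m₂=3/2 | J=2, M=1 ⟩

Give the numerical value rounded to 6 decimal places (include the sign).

j₁+j₂−J=2  J+j₁−j₂=3  J−j₁+j₂=1  j₁+j₂+J+1=7
(j₁±m₁, j₂±m₂, J±M) = (2,3,3,0,3,1)
P² = 36/7
sum k=2..2:
  [2] +1/4 = 1/4
S = 1/4
C² = P²·S² = 9/28 ; C = +0.566947

+√(9/28) = +0.566947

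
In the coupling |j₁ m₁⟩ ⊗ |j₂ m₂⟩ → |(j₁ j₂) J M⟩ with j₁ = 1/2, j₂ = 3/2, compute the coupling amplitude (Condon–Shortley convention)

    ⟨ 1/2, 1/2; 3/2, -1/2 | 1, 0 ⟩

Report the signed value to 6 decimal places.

+0.707107  (= +√(1/2))

√[3·1!0!2!/4! · 1!0!1!2!1!1!] = √(1/2)
  +(−1)^0/∏(0,1,0,1,0,1)! = 1  (running 1)
⟨..|..⟩ = √(1/2)·(1) = +0.707107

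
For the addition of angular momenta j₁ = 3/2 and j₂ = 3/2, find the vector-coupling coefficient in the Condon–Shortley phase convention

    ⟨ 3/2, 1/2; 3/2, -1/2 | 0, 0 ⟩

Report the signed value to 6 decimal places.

√[1·3!0!0!/4! · 2!1!1!2!0!0!] = √(1)
  +(−1)^1/∏(1,2,0,0,0,0)! = -1/2  (running -1/2)
⟨..|..⟩ = √(1)·(-1/2) = -0.500000

-0.500000  (= −√(1/4))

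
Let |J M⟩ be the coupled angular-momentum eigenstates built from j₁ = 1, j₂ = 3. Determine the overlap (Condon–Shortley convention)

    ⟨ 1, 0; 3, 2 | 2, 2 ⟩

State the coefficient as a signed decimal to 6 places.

-0.487950  (= −√(5/21))

triangle: 2!*0!*4!/7! = 48/5040
(j±m)!: 1!*1!*5!*1!*4!*0! = 2880
prefactor² = (2J+1)*Δ*N² = 960/7
  k=1: −1/(1!*1!*0!*4!*0!*0!) = -1/24
Σ = -1/24  ⇒  CG² = 960/7*(-1/24)² = 5/21
CG = −√(5/21) = -0.487950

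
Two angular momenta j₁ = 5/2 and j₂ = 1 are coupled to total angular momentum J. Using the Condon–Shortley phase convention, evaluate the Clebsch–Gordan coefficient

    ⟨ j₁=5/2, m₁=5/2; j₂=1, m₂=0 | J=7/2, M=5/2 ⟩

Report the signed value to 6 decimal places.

+√(2/7) = +0.534522

√[8·0!5!2!/8! · 5!0!1!1!6!1!] = √(28800/7)
  +(−1)^0/∏(0,0,0,1,5,1)! = 1/120  (running 1/120)
⟨..|..⟩ = √(28800/7)·(1/120) = +0.534522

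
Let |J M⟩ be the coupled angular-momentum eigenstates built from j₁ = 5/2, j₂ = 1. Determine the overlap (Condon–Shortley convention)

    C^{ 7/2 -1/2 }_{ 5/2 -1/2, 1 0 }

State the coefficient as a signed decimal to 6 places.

triangle: 0!*5!*2!/8! = 240/40320
(j±m)!: 2!*3!*1!*1!*3!*4! = 1728
prefactor² = (2J+1)*Δ*N² = 576/7
  k=0: +1/(0!*0!*3!*1!*2!*1!) = 1/12
Σ = 1/12  ⇒  CG² = 576/7*1/12² = 4/7
CG = +√(4/7) = +0.755929

+0.755929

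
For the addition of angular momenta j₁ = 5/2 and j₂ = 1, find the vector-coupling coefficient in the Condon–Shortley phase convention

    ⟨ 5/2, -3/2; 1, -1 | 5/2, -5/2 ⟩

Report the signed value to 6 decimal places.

+√(2/7) = +0.534522

√[6·1!4!1!/7! · 1!4!0!2!0!5!] = √(1152/7)
  +(−1)^0/∏(0,1,4,0,0,1)! = 1/24  (running 1/24)
⟨..|..⟩ = √(1152/7)·(1/24) = +0.534522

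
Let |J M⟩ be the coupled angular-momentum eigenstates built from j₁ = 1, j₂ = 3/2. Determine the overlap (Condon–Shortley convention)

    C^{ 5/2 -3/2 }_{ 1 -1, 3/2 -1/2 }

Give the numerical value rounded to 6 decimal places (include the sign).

+√(3/5) ≈ +0.774597

√[6·0!2!3!/6! · 0!2!1!2!1!4!] = √(48/5)
  +(−1)^0/∏(0,0,2,1,0,2)! = 1/4  (running 1/4)
⟨..|..⟩ = √(48/5)·(1/4) = +0.774597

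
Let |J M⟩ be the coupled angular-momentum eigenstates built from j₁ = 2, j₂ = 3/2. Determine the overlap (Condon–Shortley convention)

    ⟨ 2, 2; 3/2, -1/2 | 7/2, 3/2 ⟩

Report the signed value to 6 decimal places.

+√(1/7) ≈ +0.377964

j₁+j₂−J=0  J+j₁−j₂=4  J−j₁+j₂=3  j₁+j₂+J+1=8
(j₁±m₁, j₂±m₂, J±M) = (4,0,1,2,5,2)
P² = 2304/7
sum k=0..0:
  [0] +1/48 = 1/48
S = 1/48
C² = P²·S² = 1/7 ; C = +0.377964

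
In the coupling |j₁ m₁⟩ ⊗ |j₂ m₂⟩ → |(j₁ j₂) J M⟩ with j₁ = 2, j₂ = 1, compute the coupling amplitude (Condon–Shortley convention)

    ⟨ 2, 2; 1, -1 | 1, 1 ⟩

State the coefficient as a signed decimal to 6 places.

+√(3/5) = +0.774597

triangle: 2!·2!·0!/5! = 4/120
(j±m)!: 4!·0!·0!·2!·2!·0! = 96
prefactor² = (2J+1)·Δ·N² = 48/5
  k=0: +1/(0!·2!·0!·0!·2!·0!) = 1/4
Σ = 1/4  ⇒  CG² = 48/5·1/4² = 3/5
CG = +√(3/5) = +0.774597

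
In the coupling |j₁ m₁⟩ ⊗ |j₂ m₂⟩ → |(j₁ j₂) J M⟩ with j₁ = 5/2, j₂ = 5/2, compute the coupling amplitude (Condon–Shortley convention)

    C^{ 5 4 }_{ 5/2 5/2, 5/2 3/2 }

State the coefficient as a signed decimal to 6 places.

triangle: 0!*5!*5!/11! = 14400/39916800
(j±m)!: 5!*0!*4!*1!*9!*1! = 1045094400
prefactor² = (2J+1)*Δ*N² = 4147200
  k=0: +1/(0!*0!*0!*4!*5!*1!) = 1/2880
Σ = 1/2880  ⇒  CG² = 4147200*1/2880² = 1/2
CG = +√(1/2) = +0.707107

+√(1/2) ≈ +0.707107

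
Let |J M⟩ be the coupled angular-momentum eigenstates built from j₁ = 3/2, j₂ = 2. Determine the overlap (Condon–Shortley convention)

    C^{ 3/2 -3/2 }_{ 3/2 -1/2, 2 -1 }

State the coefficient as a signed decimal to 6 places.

−√(2/5) = -0.632456

j₁+j₂−J=2  J+j₁−j₂=1  J−j₁+j₂=2  j₁+j₂+J+1=6
(j₁±m₁, j₂±m₂, J±M) = (1,2,1,3,0,3)
P² = 8/5
sum k=1..1:
  [1] −1/2 = -1/2
S = -1/2
C² = P²·S² = 2/5 ; C = -0.632456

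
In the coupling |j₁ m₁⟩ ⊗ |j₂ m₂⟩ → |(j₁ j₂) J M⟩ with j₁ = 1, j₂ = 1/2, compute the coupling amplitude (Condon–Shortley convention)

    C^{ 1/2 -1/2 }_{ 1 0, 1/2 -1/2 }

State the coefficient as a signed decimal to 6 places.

+0.577350  (= +√(1/3))

√[2·1!1!0!/3! · 1!1!0!1!0!1!] = √(1/3)
  +(−1)^0/∏(0,1,1,0,0,0)! = 1  (running 1)
⟨..|..⟩ = √(1/3)·(1) = +0.577350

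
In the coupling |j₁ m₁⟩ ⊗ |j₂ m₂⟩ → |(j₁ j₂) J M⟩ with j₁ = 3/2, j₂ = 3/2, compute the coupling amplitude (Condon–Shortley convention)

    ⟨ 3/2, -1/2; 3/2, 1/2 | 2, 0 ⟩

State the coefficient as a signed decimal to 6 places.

j₁+j₂−J=1  J+j₁−j₂=2  J−j₁+j₂=2  j₁+j₂+J+1=6
(j₁±m₁, j₂±m₂, J±M) = (1,2,2,1,2,2)
P² = 4/9
sum k=0..1:
  [0] +1/4 = 1/4
  [1] −1/1 = -1
S = -3/4
C² = P²·S² = 1/4 ; C = -0.500000

-0.500000  (= −√(1/4))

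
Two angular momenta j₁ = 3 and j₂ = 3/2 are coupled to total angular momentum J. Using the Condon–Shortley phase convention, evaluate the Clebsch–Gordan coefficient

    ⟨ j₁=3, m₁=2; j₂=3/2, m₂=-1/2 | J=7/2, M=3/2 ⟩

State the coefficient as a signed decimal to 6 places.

j₁+j₂−J=1  J+j₁−j₂=5  J−j₁+j₂=2  j₁+j₂+J+1=9
(j₁±m₁, j₂±m₂, J±M) = (5,1,1,2,5,2)
P² = 6400/21
sum k=0..1:
  [0] +1/24 = 1/24
  [1] −1/240 = -1/240
S = 3/80
C² = P²·S² = 3/7 ; C = +0.654654

+√(3/7) = +0.654654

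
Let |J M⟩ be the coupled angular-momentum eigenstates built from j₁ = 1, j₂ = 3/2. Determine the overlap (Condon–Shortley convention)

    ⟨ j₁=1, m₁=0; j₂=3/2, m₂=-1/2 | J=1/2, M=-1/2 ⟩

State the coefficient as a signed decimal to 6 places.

−√(1/3) = -0.577350

triangle: 2!×0!×1!/4! = 2/24
(j±m)!: 1!×1!×1!×2!×0!×1! = 2
prefactor² = (2J+1)×Δ×N² = 1/3
  k=1: −1/(1!×1!×0!×0!×0!×1!) = -1
Σ = -1  ⇒  CG² = 1/3×(-1)² = 1/3
CG = −√(1/3) = -0.577350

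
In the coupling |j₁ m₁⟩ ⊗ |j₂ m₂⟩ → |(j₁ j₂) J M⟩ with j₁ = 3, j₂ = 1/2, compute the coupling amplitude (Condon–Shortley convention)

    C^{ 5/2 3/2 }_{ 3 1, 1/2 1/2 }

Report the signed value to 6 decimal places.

√[6·1!5!0!/7! · 4!2!1!0!4!1!] = √(1152/7)
  +(−1)^1/∏(1,0,1,0,4,0)! = -1/24  (running -1/24)
⟨..|..⟩ = √(1152/7)·(-1/24) = -0.534522

-0.534522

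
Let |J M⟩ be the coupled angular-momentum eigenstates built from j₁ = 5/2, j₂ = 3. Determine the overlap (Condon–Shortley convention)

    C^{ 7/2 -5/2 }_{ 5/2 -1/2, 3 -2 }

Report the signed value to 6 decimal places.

-0.178174

triangle: 2!*3!*4!/10! = 288/3628800
(j±m)!: 2!*3!*1!*5!*1!*6! = 1036800
prefactor² = (2J+1)*Δ*N² = 4608/7
  k=0: +1/(0!*2!*3!*1!*0!*3!) = 1/72
  k=1: −1/(1!*1!*2!*0!*1!*4!) = -1/48
Σ = -1/144  ⇒  CG² = 4608/7*(-1/144)² = 2/63
CG = −√(2/63) = -0.178174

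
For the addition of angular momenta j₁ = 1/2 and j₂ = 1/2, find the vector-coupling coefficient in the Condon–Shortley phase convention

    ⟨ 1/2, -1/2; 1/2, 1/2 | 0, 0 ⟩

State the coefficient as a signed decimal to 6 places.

-0.707107

√[1·1!0!0!/2! · 0!1!1!0!0!0!] = √(1/2)
  +(−1)^1/∏(1,0,0,0,0,0)! = -1  (running -1)
⟨..|..⟩ = √(1/2)·(-1) = -0.707107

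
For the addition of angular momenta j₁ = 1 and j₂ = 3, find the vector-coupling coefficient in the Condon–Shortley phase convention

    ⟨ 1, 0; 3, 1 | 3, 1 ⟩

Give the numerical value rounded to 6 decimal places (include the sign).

-0.288675  (= −√(1/12))

triangle: 1!*1!*5!/8! = 120/40320
(j±m)!: 1!*1!*4!*2!*4!*2! = 2304
prefactor² = (2J+1)*Δ*N² = 48
  k=0: +1/(0!*1!*1!*4!*0!*1!) = 1/24
  k=1: −1/(1!*0!*0!*3!*1!*2!) = -1/12
Σ = -1/24  ⇒  CG² = 48*(-1/24)² = 1/12
CG = −√(1/12) = -0.288675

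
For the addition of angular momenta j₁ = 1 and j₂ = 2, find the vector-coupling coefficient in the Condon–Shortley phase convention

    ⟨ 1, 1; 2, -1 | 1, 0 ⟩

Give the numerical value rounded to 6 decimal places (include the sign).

+√(3/10) = +0.547723

j₁+j₂−J=2  J+j₁−j₂=0  J−j₁+j₂=2  j₁+j₂+J+1=5
(j₁±m₁, j₂±m₂, J±M) = (2,0,1,3,1,1)
P² = 6/5
sum k=0..0:
  [0] +1/2 = 1/2
S = 1/2
C² = P²·S² = 3/10 ; C = +0.547723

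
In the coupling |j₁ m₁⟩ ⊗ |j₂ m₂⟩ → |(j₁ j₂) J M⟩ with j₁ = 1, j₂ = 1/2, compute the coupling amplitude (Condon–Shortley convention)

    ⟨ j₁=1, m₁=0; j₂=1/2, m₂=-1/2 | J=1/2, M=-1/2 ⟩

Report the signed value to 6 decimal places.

triangle: 1!×1!×0!/3! = 1/6
(j±m)!: 1!×1!×0!×1!×0!×1! = 1
prefactor² = (2J+1)×Δ×N² = 1/3
  k=0: +1/(0!×1!×1!×0!×0!×0!) = 1
Σ = 1  ⇒  CG² = 1/3×1² = 1/3
CG = +√(1/3) = +0.577350

+√(1/3) ≈ +0.577350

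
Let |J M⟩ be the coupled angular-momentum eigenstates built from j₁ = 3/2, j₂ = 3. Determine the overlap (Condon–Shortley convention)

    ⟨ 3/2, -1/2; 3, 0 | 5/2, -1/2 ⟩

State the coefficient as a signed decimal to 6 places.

triangle: 2!*1!*4!/8! = 48/40320
(j±m)!: 1!*2!*3!*3!*2!*3! = 864
prefactor² = (2J+1)*Δ*N² = 216/35
  k=1: −1/(1!*1!*1!*2!*0!*2!) = -1/4
  k=2: +1/(2!*0!*0!*1!*1!*3!) = 1/12
Σ = -1/6  ⇒  CG² = 216/35*(-1/6)² = 6/35
CG = −√(6/35) = -0.414039

−√(6/35) = -0.414039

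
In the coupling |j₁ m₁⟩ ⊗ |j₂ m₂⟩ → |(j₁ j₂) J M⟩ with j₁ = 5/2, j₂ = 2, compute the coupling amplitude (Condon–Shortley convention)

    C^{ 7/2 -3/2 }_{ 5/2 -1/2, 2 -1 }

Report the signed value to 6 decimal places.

√[8·1!4!3!/9! · 2!3!1!3!2!5!] = √(384/7)
  +(−1)^0/∏(0,1,3,1,1,2)! = 1/12  (running 1/12)
  +(−1)^1/∏(1,0,2,0,2,3)! = -1/24  (running 1/24)
⟨..|..⟩ = √(384/7)·(1/24) = +0.308607

+0.308607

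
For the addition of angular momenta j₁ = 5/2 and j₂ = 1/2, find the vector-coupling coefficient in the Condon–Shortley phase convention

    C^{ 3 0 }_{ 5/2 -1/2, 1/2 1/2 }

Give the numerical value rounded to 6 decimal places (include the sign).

j₁+j₂−J=0  J+j₁−j₂=5  J−j₁+j₂=1  j₁+j₂+J+1=7
(j₁±m₁, j₂±m₂, J±M) = (2,3,1,0,3,3)
P² = 72
sum k=0..0:
  [0] +1/12 = 1/12
S = 1/12
C² = P²·S² = 1/2 ; C = +0.707107

+√(1/2) = +0.707107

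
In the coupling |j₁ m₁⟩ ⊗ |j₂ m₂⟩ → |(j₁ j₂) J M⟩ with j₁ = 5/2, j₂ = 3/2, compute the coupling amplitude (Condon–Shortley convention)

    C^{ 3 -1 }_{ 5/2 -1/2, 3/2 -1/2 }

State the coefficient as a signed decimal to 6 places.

j₁+j₂−J=1  J+j₁−j₂=4  J−j₁+j₂=2  j₁+j₂+J+1=8
(j₁±m₁, j₂±m₂, J±M) = (2,3,1,2,2,4)
P² = 48/5
sum k=0..1:
  [0] +1/6 = 1/6
  [1] −1/8 = -1/8
S = 1/24
C² = P²·S² = 1/60 ; C = +0.129099

+√(1/60) = +0.129099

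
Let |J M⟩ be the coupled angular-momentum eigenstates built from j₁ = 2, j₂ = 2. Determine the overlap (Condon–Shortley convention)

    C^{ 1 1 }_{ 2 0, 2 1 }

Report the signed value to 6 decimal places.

√[3·3!1!1!/6! · 2!2!3!1!2!0!] = √(6/5)
  +(−1)^2/∏(2,1,0,1,1,0)! = 1/2  (running 1/2)
⟨..|..⟩ = √(6/5)·(1/2) = +0.547723

+√(3/10) = +0.547723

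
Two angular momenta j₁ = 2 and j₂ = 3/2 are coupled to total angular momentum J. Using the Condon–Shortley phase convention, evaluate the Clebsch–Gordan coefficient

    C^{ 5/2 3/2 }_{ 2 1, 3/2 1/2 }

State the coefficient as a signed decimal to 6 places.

+0.169031  (= +√(1/35))

√[6·1!3!2!/7! · 3!1!2!1!4!1!] = √(144/35)
  +(−1)^0/∏(0,1,1,2,2,0)! = 1/4  (running 1/4)
  +(−1)^1/∏(1,0,0,1,3,1)! = -1/6  (running 1/12)
⟨..|..⟩ = √(144/35)·(1/12) = +0.169031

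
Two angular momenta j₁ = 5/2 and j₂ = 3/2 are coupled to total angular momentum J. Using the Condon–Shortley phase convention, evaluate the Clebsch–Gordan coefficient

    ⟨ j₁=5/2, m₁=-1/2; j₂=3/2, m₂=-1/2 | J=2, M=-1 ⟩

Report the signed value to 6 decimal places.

j₁+j₂−J=2  J+j₁−j₂=3  J−j₁+j₂=1  j₁+j₂+J+1=7
(j₁±m₁, j₂±m₂, J±M) = (2,3,1,2,1,3)
P² = 12/7
sum k=0..1:
  [0] +1/12 = 1/12
  [1] −1/2 = -1/2
S = -5/12
C² = P²·S² = 25/84 ; C = -0.545545

-0.545545  (= −√(25/84))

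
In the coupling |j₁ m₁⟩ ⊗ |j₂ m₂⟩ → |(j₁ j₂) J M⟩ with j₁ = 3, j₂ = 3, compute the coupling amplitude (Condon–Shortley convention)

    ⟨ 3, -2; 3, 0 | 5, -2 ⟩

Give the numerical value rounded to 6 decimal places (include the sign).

j₁+j₂−J=1  J+j₁−j₂=5  J−j₁+j₂=5  j₁+j₂+J+1=12
(j₁±m₁, j₂±m₂, J±M) = (1,5,3,3,3,7)
P² = 43200
sum k=0..1:
  [0] +1/1440 = 1/1440
  [1] −1/288 = -1/288
S = -1/360
C² = P²·S² = 1/3 ; C = -0.577350

-0.577350  (= −√(1/3))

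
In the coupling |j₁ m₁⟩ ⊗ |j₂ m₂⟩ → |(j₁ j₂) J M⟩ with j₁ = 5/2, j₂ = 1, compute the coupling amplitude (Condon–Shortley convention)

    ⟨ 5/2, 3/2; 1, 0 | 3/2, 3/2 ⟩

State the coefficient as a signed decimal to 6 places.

−√(4/15) ≈ -0.516398

triangle: 2!*3!*0!/6! = 12/720
(j±m)!: 4!*1!*1!*1!*3!*0! = 144
prefactor² = (2J+1)*Δ*N² = 48/5
  k=1: −1/(1!*1!*0!*0!*3!*0!) = -1/6
Σ = -1/6  ⇒  CG² = 48/5*(-1/6)² = 4/15
CG = −√(4/15) = -0.516398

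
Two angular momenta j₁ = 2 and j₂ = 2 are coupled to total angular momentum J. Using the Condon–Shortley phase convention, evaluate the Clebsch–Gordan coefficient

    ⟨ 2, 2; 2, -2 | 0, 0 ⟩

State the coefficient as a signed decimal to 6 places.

triangle: 4!×0!×0!/5! = 24/120
(j±m)!: 4!×0!×0!×4!×0!×0! = 576
prefactor² = (2J+1)×Δ×N² = 576/5
  k=0: +1/(0!×4!×0!×0!×0!×0!) = 1/24
Σ = 1/24  ⇒  CG² = 576/5×1/24² = 1/5
CG = +√(1/5) = +0.447214

+0.447214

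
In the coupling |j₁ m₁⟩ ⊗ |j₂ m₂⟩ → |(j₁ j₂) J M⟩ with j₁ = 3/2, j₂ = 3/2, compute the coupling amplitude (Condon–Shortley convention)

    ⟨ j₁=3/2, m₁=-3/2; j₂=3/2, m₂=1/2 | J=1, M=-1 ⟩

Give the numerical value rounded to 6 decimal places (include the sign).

triangle: 2!·1!·1!/5! = 2/120
(j±m)!: 0!·3!·2!·1!·0!·2! = 24
prefactor² = (2J+1)·Δ·N² = 6/5
  k=2: +1/(2!·0!·1!·0!·0!·1!) = 1/2
Σ = 1/2  ⇒  CG² = 6/5·1/2² = 3/10
CG = +√(3/10) = +0.547723

+0.547723  (= +√(3/10))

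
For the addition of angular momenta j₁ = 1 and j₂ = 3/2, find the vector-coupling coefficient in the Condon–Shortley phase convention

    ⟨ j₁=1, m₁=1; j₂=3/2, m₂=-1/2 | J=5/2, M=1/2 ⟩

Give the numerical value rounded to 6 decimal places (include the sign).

+0.547723  (= +√(3/10))

√[6·0!2!3!/6! · 2!0!1!2!3!2!] = √(24/5)
  +(−1)^0/∏(0,0,0,1,2,2)! = 1/4  (running 1/4)
⟨..|..⟩ = √(24/5)·(1/4) = +0.547723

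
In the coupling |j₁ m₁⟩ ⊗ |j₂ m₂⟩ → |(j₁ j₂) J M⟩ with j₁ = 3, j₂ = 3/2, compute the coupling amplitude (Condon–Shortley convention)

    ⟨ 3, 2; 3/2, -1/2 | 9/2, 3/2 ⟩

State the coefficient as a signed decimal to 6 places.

+0.462910

j₁+j₂−J=0  J+j₁−j₂=6  J−j₁+j₂=3  j₁+j₂+J+1=10
(j₁±m₁, j₂±m₂, J±M) = (5,1,1,2,6,3)
P² = 86400/7
sum k=0..0:
  [0] +1/240 = 1/240
S = 1/240
C² = P²·S² = 3/14 ; C = +0.462910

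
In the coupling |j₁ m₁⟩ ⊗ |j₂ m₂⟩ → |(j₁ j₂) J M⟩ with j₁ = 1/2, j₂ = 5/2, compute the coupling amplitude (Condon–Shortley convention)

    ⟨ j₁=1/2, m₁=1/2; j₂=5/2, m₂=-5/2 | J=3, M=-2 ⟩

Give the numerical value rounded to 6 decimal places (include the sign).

+0.408248

j₁+j₂−J=0  J+j₁−j₂=1  J−j₁+j₂=5  j₁+j₂+J+1=7
(j₁±m₁, j₂±m₂, J±M) = (1,0,0,5,1,5)
P² = 2400
sum k=0..0:
  [0] +1/120 = 1/120
S = 1/120
C² = P²·S² = 1/6 ; C = +0.408248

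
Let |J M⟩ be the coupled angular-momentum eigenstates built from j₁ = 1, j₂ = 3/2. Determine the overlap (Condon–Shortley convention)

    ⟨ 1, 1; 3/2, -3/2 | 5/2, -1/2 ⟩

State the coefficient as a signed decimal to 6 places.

√[6·0!2!3!/6! · 2!0!0!3!2!3!] = √(72/5)
  +(−1)^0/∏(0,0,0,0,2,3)! = 1/12  (running 1/12)
⟨..|..⟩ = √(72/5)·(1/12) = +0.316228

+0.316228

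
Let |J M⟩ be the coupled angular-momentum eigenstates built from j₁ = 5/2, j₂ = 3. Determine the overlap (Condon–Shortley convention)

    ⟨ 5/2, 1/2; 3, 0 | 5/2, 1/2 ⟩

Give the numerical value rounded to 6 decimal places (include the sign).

j₁+j₂−J=3  J+j₁−j₂=2  J−j₁+j₂=3  j₁+j₂+J+1=9
(j₁±m₁, j₂±m₂, J±M) = (3,2,3,3,3,2)
P² = 216/35
sum k=0..2:
  [0] +1/72 = 1/72
  [1] −1/4 = -1/4
  [2] +1/8 = 1/8
S = -1/9
C² = P²·S² = 8/105 ; C = -0.276026

-0.276026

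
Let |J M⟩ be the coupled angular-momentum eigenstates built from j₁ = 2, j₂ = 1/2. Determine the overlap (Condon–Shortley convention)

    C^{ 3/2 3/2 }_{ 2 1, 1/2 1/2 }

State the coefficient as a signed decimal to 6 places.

-0.447214

j₁+j₂−J=1  J+j₁−j₂=3  J−j₁+j₂=0  j₁+j₂+J+1=5
(j₁±m₁, j₂±m₂, J±M) = (3,1,1,0,3,0)
P² = 36/5
sum k=1..1:
  [1] −1/6 = -1/6
S = -1/6
C² = P²·S² = 1/5 ; C = -0.447214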